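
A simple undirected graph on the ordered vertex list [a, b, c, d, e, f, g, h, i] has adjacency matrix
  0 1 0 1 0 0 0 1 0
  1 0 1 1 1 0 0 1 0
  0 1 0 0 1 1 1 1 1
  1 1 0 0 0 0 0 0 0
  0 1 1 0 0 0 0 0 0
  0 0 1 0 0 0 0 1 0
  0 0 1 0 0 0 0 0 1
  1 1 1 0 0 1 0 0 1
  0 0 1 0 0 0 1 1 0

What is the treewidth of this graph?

2

A width-2 tree decomposition is:
Bags: B1 = {c, f, h}  B2 = {b, c, h}  B3 = {a, b, h}  B4 = {c, h, i}  B5 = {b, c, e}  B6 = {a, b, d}  B7 = {c, g, i}
Tree: B1–B2, B2–B3, B2–B4, B2–B5, B3–B6, B4–B7
The largest bag has 3 vertices, giving width 2; this decomposition certifies tw(G) ≤ 2. On the other hand G contains the 3-clique {a, b, d}. A clique must lie in a single bag of any decomposition, so no decomposition can have width below 2. Therefore the treewidth is 2.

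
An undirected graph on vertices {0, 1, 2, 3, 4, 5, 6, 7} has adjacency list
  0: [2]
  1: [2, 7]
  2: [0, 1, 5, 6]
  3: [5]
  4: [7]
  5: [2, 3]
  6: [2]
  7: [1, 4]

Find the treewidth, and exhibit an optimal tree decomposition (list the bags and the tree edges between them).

Treewidth 1.
One optimal decomposition is:
Bags: B1 = {0, 2}  B2 = {1, 2}  B3 = {2, 6}  B4 = {1, 7}  B5 = {2, 5}  B6 = {3, 5}  B7 = {4, 7}
Tree: B1–B2, B1–B3, B2–B4, B3–B5, B5–B6, B4–B7

Every bag has size at most 2, so the width is 2 − 1 = 1 and tw(G) ≤ 1. Any graph with an edge has treewidth ≥ 1, and G has the edge 0–2. Hence tw(G) = 1 exactly.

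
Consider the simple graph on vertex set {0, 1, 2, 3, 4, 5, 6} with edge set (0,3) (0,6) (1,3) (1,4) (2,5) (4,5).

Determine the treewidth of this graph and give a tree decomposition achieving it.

Treewidth 1.
One optimal decomposition is:
Bags: B1 = {2, 5}  B2 = {4, 5}  B3 = {1, 4}  B4 = {1, 3}  B5 = {0, 3}  B6 = {0, 6}
Tree: B1–B2, B2–B3, B3–B4, B4–B5, B5–B6

Every bag has size at most 2, so the width is 2 − 1 = 1 and tw(G) ≤ 1. Any graph with an edge has treewidth ≥ 1, and G has the edge 2–5. Combining the bounds, tw(G) = 1.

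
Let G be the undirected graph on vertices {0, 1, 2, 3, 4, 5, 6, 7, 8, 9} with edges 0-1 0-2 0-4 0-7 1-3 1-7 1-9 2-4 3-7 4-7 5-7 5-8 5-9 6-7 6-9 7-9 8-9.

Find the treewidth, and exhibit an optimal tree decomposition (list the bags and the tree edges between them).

Treewidth 2.
One optimal decomposition is:
Bags: B1 = {0, 1, 7}  B2 = {0, 4, 7}  B3 = {1, 7, 9}  B4 = {5, 7, 9}  B5 = {6, 7, 9}  B6 = {0, 2, 4}  B7 = {1, 3, 7}  B8 = {5, 8, 9}
Tree: B1–B2, B1–B3, B3–B4, B4–B5, B2–B6, B3–B7, B4–B8

Every bag has size at most 3, so the width is 3 − 1 = 2 and tw(G) ≤ 2. Conversely, {5, 8, 9} is a clique of size 3, and the vertices of any clique must share a bag in every tree decomposition; so some bag has ≥ 3 vertices and tw(G) ≥ 2. The upper and lower bounds meet at 2, so that is the treewidth.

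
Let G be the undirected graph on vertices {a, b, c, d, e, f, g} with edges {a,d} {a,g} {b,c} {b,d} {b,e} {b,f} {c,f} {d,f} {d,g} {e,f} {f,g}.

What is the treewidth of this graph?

A width-2 tree decomposition is:
Bags: B1 = {b, c, f}  B2 = {b, d, f}  B3 = {d, f, g}  B4 = {a, d, g}  B5 = {b, e, f}
Tree: B1–B2, B2–B3, B3–B4, B1–B5
Every bag has size at most 3, so the width is 3 − 1 = 2 and tw(G) ≤ 2. Conversely, {a, d, g} is a clique of size 3, and the vertices of any clique must share a bag in every tree decomposition; so some bag has ≥ 3 vertices and tw(G) ≥ 2. Therefore the treewidth is 2.

2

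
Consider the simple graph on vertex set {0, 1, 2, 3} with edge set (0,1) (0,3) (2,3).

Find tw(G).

1

A width-1 tree decomposition is:
Bags: B1 = {2, 3}  B2 = {0, 3}  B3 = {0, 1}
Tree: B1–B2, B2–B3
Every bag has size at most 2, so the width is 2 − 1 = 1 and tw(G) ≤ 1. G has an edge, so its treewidth is at least 1. Combining the bounds, tw(G) = 1.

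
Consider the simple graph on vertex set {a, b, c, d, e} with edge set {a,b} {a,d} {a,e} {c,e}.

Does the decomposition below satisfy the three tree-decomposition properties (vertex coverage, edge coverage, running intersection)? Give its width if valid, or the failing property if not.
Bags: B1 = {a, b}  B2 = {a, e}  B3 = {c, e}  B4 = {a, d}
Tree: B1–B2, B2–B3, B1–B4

Yes; width 1.

Checking the three conditions: (i) the bags cover all of {a, b, c, d, e}; (ii) for each edge, some bag contains both endpoints; (iii) the bags containing any fixed vertex form a subtree. All hold, so the decomposition is valid with width 2 − 1 = 1.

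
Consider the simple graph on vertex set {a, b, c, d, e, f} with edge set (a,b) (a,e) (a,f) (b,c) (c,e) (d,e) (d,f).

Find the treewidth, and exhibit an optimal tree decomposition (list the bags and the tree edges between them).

Treewidth 2.
One optimal decomposition is:
Bags: B1 = {d, e, f}  B2 = {a, e, f}  B3 = {a, c, e}  B4 = {a, b, c}
Tree: B1–B2, B2–B3, B3–B4

The largest bag has 3 vertices, giving width 2; this decomposition certifies tw(G) ≤ 2. Since d–f–a–e–d is a cycle in G, G is not acyclic. Forests are exactly the graphs of treewidth ≤ 1, so tw(G) ≥ 2. The upper and lower bounds meet at 2, so that is the treewidth.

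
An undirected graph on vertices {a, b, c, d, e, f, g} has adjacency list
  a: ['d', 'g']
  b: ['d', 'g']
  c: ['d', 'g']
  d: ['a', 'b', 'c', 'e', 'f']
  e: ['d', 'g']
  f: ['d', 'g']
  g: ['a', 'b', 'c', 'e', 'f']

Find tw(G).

2

A width-2 tree decomposition is:
Bags: B1 = {b, d, g}  B2 = {d, e, g}  B3 = {c, d, g}  B4 = {d, f, g}  B5 = {a, d, g}
Tree: B1–B2, B2–B3, B3–B4, B4–B5
Every bag has size at most 3, so the width is 3 − 1 = 2 and tw(G) ≤ 2. The edges g–b–d–e–g form a cycle, so G is not a tree and its treewidth is at least 2. Therefore the treewidth is 2.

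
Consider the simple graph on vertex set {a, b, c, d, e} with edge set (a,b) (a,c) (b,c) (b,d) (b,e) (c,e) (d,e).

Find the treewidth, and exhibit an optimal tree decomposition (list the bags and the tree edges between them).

Treewidth 2.
One optimal decomposition is:
Bags: B1 = {a, b, c}  B2 = {b, c, e}  B3 = {b, d, e}
Tree: B1–B2, B2–B3

Each bag holds 3 vertices, so the decomposition has width 2, which upper-bounds the treewidth. For the lower bound, the 3 vertices {b, d, e} are pairwise adjacent, and any tree decomposition puts a clique entirely inside one bag — forcing width ≥ 2. The upper and lower bounds meet at 2, so that is the treewidth.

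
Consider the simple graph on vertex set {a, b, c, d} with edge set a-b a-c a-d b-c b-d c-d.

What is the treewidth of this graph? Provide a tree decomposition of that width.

Treewidth 3.
One such decomposition:
Bags: B1 = {a, b, c, d}
Tree: (single bag)

With just one bag of size 4, the width is 4 − 1 = 3, so tw(G) ≤ 3. On the other hand G contains the 4-clique {a, b, c, d}. A clique must lie in a single bag of any decomposition, so no decomposition can have width below 3. Hence tw(G) = 3 exactly.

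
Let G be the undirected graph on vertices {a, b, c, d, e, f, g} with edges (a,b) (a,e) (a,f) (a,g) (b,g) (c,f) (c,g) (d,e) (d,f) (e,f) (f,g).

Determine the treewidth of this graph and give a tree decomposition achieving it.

Treewidth 2.
One optimal decomposition is:
Bags: B1 = {c, f, g}  B2 = {a, f, g}  B3 = {a, e, f}  B4 = {a, b, g}  B5 = {d, e, f}
Tree: B1–B2, B2–B3, B2–B4, B3–B5

Each bag holds 3 vertices, so the decomposition has width 2, which upper-bounds the treewidth. For the lower bound, the 3 vertices {d, e, f} are pairwise adjacent, and any tree decomposition puts a clique entirely inside one bag — forcing width ≥ 2. Therefore the treewidth is 2.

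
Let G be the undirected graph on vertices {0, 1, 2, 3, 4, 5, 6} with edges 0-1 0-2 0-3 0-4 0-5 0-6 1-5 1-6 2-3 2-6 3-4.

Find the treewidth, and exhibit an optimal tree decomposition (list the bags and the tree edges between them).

Each bag holds 3 vertices, so the decomposition has width 2, which upper-bounds the treewidth. On the other hand G contains the 3-clique {0, 1, 5}. A clique must lie in a single bag of any decomposition, so no decomposition can have width below 2. Therefore the treewidth is 2.

Treewidth 2.
One such decomposition:
Bags: B1 = {0, 2, 3}  B2 = {0, 3, 4}  B3 = {0, 2, 6}  B4 = {0, 1, 6}  B5 = {0, 1, 5}
Tree: B1–B2, B1–B3, B3–B4, B4–B5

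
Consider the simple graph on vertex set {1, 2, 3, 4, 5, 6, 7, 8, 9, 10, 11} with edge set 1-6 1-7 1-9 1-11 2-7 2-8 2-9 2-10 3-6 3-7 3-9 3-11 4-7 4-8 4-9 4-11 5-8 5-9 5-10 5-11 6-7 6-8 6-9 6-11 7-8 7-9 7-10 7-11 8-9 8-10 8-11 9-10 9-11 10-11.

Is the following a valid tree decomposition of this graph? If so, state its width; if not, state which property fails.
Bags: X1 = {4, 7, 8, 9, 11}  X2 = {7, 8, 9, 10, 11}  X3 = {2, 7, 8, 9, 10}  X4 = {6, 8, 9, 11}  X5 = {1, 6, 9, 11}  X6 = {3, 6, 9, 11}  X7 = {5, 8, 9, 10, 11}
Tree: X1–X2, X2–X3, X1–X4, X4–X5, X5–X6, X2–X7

No — edge (7,6) lies in no bag.

A tree decomposition must satisfy three properties: every vertex lies in some bag; for every edge, both endpoints lie together in some bag; and for every vertex, the bags containing it form a connected subtree. Here edge (7,6) lies in no bag, so the decomposition is invalid.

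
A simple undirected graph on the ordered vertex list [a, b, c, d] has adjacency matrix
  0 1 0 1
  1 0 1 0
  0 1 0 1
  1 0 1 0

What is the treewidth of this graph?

A width-2 tree decomposition is:
Bags: B1 = {a, b, d}  B2 = {b, c, d}
Tree: B1–B2
The largest bag has 3 vertices, giving width 2; this decomposition certifies tw(G) ≤ 2. Since b–a–d–c–b is a cycle in G, G is not acyclic. Forests are exactly the graphs of treewidth ≤ 1, so tw(G) ≥ 2. Therefore the treewidth is 2.

2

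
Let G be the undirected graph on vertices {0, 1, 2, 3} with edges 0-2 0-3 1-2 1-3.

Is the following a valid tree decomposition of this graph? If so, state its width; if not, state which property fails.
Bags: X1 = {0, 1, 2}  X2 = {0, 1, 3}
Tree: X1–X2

Yes; width 2.

Every vertex of G appears in some bag (union = {0, 1, 2, 3}); every edge is covered by a bag; and for each vertex v the set of bags containing v is connected in the bag tree. The decomposition is therefore valid. The largest bag has 3 vertices, so the width is 2.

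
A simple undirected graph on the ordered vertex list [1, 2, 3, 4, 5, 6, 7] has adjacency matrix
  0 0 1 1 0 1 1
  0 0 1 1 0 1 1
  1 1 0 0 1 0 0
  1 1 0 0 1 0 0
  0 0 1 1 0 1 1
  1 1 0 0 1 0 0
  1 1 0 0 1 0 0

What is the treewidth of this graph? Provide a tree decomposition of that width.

Treewidth 3.
One optimal decomposition is:
Bags: B1 = {1, 2, 3, 5}  B2 = {1, 2, 5, 7}  B3 = {1, 2, 4, 5}  B4 = {1, 2, 5, 6}
Tree: B1–B2, B2–B3, B3–B4

Each bag holds 4 vertices, so the decomposition has width 3, which upper-bounds the treewidth. For the lower bound: the 4 vertex sets {3,5}, {1,7}, {2}, {4} are disjoint, each induces a connected subgraph, and every pair is joined by at least one edge of G. Contracting each set to a single vertex therefore yields K_{4} as a minor, and since treewidth is minor-monotone, tw(G) ≥ tw(K_{4}) = 3. The upper and lower bounds meet at 3, so that is the treewidth.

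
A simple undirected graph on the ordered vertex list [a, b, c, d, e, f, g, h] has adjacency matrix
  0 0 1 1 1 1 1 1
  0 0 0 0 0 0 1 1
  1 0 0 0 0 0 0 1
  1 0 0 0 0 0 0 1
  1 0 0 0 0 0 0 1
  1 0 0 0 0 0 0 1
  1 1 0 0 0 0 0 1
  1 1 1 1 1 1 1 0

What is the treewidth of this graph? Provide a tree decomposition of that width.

Every bag has size at most 3, so the width is 3 − 1 = 2 and tw(G) ≤ 2. Conversely, {a, d, h} is a clique of size 3, and the vertices of any clique must share a bag in every tree decomposition; so some bag has ≥ 3 vertices and tw(G) ≥ 2. Hence tw(G) = 2 exactly.

Treewidth 2.
One optimal decomposition is:
Bags: B1 = {a, f, h}  B2 = {a, g, h}  B3 = {a, d, h}  B4 = {a, c, h}  B5 = {a, e, h}  B6 = {b, g, h}
Tree: B1–B2, B2–B3, B2–B4, B3–B5, B2–B6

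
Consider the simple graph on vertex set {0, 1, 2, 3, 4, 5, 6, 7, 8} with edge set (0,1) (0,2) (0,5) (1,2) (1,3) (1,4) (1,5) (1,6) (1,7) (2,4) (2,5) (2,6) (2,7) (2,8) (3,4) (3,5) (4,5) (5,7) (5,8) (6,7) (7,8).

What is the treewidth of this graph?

3

A width-3 tree decomposition is:
Bags: B1 = {1, 2, 4, 5}  B2 = {1, 3, 4, 5}  B3 = {1, 2, 5, 7}  B4 = {2, 5, 7, 8}  B5 = {1, 2, 6, 7}  B6 = {0, 1, 2, 5}
Tree: B1–B2, B1–B3, B3–B4, B3–B5, B1–B6
Each bag holds 4 vertices, so the decomposition has width 3, which upper-bounds the treewidth. On the other hand G contains the 4-clique {2, 5, 7, 8}. A clique must lie in a single bag of any decomposition, so no decomposition can have width below 3. Therefore the treewidth is 3.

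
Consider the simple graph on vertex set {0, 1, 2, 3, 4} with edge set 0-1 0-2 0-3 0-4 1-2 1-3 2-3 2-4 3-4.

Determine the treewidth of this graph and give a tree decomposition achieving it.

Treewidth 3.
One such decomposition:
Bags: B1 = {0, 2, 3, 4}  B2 = {0, 1, 2, 3}
Tree: B1–B2

The largest bag has 4 vertices, giving width 3; this decomposition certifies tw(G) ≤ 3. For the lower bound, the 4 vertices {0, 1, 2, 3} are pairwise adjacent, and any tree decomposition puts a clique entirely inside one bag — forcing width ≥ 3. Hence tw(G) = 3 exactly.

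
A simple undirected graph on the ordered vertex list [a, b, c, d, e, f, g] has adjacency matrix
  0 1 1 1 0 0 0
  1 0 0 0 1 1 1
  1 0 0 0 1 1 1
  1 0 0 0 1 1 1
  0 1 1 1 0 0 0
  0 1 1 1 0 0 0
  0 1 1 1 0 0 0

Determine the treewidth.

A width-3 tree decomposition is:
Bags: B1 = {a, b, c, d}  B2 = {b, c, d, f}  B3 = {b, c, d, e}  B4 = {b, c, d, g}
Tree: B1–B2, B2–B3, B3–B4
Each bag holds 4 vertices, so the decomposition has width 3, which upper-bounds the treewidth. For the lower bound: the 4 vertex sets {a,d}, {b,f}, {c}, {e} are disjoint, each induces a connected subgraph, and every pair is joined by at least one edge of G. Contracting each set to a single vertex therefore yields K_{4} as a minor, and since treewidth is minor-monotone, tw(G) ≥ tw(K_{4}) = 3. Combining the bounds, tw(G) = 3.

3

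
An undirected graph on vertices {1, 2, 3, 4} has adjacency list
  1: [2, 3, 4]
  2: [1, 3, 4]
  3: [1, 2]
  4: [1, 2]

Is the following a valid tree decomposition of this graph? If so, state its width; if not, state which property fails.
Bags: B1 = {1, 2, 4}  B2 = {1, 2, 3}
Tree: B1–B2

Yes; width 2.

Checking the three conditions: (i) the bags cover all of {1, 2, 3, 4}; (ii) for each edge, some bag contains both endpoints; (iii) the bags containing any fixed vertex form a subtree. All hold, so the decomposition is valid with width 3 − 1 = 2.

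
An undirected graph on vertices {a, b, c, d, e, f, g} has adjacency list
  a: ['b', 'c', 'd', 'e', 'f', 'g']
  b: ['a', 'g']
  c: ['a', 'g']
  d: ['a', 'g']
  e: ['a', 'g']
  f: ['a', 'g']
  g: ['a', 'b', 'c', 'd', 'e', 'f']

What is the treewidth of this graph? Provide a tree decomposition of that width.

Every bag has size at most 3, so the width is 3 − 1 = 2 and tw(G) ≤ 2. Conversely, {a, d, g} is a clique of size 3, and the vertices of any clique must share a bag in every tree decomposition; so some bag has ≥ 3 vertices and tw(G) ≥ 2. Hence tw(G) = 2 exactly.

Treewidth 2.
One optimal decomposition is:
Bags: B1 = {a, e, g}  B2 = {a, b, g}  B3 = {a, d, g}  B4 = {a, f, g}  B5 = {a, c, g}
Tree: B1–B2, B1–B3, B1–B4, B4–B5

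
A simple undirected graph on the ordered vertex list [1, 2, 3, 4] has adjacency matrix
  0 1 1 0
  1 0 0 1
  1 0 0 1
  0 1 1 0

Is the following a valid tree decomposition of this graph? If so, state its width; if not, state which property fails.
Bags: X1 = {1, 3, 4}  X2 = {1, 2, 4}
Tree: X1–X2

Checking the three conditions: (i) the bags cover all of {1, 2, 3, 4}; (ii) for each edge, some bag contains both endpoints; (iii) the bags containing any fixed vertex form a subtree. All hold, so the decomposition is valid with width 3 − 1 = 2.

Yes; width 2.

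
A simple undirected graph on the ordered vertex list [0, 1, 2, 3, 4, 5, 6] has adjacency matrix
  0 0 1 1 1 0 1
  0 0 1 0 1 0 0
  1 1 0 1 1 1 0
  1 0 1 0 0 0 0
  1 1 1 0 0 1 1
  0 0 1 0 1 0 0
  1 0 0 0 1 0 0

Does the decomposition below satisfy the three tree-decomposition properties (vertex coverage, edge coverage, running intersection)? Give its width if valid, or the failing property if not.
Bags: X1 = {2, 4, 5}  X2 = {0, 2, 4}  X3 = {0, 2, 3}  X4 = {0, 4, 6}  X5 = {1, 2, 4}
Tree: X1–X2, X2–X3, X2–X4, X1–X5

Every vertex of G appears in some bag (union = {0, 1, 2, 3, 4, 5, 6}); every edge is covered by a bag; and for each vertex v the set of bags containing v is connected in the bag tree. The decomposition is therefore valid. The largest bag has 3 vertices, so the width is 2.

Yes; width 2.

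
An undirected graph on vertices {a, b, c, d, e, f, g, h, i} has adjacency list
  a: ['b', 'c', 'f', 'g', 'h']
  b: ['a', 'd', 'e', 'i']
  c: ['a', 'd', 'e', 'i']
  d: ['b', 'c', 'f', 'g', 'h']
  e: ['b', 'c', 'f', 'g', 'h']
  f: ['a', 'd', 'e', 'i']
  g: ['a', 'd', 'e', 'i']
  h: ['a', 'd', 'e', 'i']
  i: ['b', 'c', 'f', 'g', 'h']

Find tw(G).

4

A width-4 tree decomposition is:
Bags: B1 = {a, b, d, e, i}  B2 = {a, d, e, f, i}  B3 = {a, d, e, h, i}  B4 = {a, c, d, e, i}  B5 = {a, d, e, g, i}
Tree: B1–B2, B2–B3, B3–B4, B4–B5
Every bag has size at most 5, so the width is 5 − 1 = 4 and tw(G) ≤ 4. For the lower bound: the 5 vertex sets {b,e}, {a,f}, {h,i}, {d}, {c} are disjoint, each induces a connected subgraph, and every pair is joined by at least one edge of G. Contracting each set to a single vertex therefore yields K_{5} as a minor, and since treewidth is minor-monotone, tw(G) ≥ tw(K_{5}) = 4. Hence tw(G) = 4 exactly.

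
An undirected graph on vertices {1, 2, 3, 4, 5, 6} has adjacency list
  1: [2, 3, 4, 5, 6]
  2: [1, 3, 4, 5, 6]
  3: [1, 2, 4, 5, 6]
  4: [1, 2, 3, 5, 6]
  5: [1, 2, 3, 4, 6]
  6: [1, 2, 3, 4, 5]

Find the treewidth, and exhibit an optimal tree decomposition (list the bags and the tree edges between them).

A single bag containing all 6 vertices is trivially a valid decomposition of width 5. On the other hand G contains the 6-clique {1, 2, 3, 4, 5, 6}. A clique must lie in a single bag of any decomposition, so no decomposition can have width below 5. Therefore the treewidth is 5.

Treewidth 5.
Bags: B1 = {1, 2, 3, 4, 5, 6}
Tree: (single bag)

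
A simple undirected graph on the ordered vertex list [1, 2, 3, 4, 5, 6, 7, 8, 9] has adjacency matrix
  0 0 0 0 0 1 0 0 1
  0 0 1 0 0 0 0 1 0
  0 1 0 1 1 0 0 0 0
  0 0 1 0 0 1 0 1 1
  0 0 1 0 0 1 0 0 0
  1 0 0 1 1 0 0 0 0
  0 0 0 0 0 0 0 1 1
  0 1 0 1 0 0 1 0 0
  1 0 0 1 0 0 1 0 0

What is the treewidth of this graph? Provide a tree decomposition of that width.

Each bag holds 4 vertices, so the decomposition has width 3, which upper-bounds the treewidth. For the lower bound: the 4 vertex sets {2,3,5}, {8}, {4}, {1,6,7,9} are disjoint, each induces a connected subgraph, and every pair is joined by at least one edge of G. Contracting each set to a single vertex therefore yields K_{4} as a minor, and since treewidth is minor-monotone, tw(G) ≥ tw(K_{4}) = 3. Combining the bounds, tw(G) = 3.

Treewidth 3.
One such decomposition:
Bags: B1 = {2, 3, 5, 8}  B2 = {3, 4, 5, 8}  B3 = {4, 5, 6, 8}  B4 = {4, 6, 7, 8}  B5 = {4, 6, 7, 9}  B6 = {1, 6, 7, 9}
Tree: B1–B2, B2–B3, B3–B4, B4–B5, B5–B6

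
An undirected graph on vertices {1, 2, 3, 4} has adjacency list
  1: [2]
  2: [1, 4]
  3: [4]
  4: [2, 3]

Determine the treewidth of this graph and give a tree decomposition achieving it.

Treewidth 1.
Bags: B1 = {1, 2}  B2 = {2, 4}  B3 = {3, 4}
Tree: B1–B2, B2–B3

The largest bag has 2 vertices, giving width 1; this decomposition certifies tw(G) ≤ 1. G has an edge, so its treewidth is at least 1. Combining the bounds, tw(G) = 1.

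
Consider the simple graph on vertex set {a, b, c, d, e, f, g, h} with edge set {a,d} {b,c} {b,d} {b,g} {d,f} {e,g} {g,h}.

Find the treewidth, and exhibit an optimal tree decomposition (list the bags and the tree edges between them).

Treewidth 1.
One such decomposition:
Bags: B1 = {d, f}  B2 = {b, d}  B3 = {a, d}  B4 = {b, g}  B5 = {e, g}  B6 = {b, c}  B7 = {g, h}
Tree: B1–B2, B2–B3, B2–B4, B4–B5, B2–B6, B4–B7

Every bag has size at most 2, so the width is 2 − 1 = 1 and tw(G) ≤ 1. Any graph with an edge has treewidth ≥ 1, and G has the edge f–d. Hence tw(G) = 1 exactly.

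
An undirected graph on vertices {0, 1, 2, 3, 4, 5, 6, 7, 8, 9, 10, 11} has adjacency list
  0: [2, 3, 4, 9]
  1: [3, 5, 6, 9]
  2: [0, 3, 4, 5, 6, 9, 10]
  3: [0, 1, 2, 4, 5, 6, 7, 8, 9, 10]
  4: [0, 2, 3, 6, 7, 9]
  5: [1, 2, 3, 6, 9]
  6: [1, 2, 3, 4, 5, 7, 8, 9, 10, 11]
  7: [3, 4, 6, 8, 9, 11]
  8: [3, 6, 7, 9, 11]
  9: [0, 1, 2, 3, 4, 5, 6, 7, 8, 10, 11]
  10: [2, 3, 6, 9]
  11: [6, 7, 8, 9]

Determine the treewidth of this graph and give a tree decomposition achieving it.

The largest bag has 5 vertices, giving width 4; this decomposition certifies tw(G) ≤ 4. For the lower bound, the 5 vertices {6, 7, 8, 9, 11} are pairwise adjacent, and any tree decomposition puts a clique entirely inside one bag — forcing width ≥ 4. Combining the bounds, tw(G) = 4.

Treewidth 4.
One optimal decomposition is:
Bags: B1 = {0, 2, 3, 4, 9}  B2 = {2, 3, 4, 6, 9}  B3 = {3, 4, 6, 7, 9}  B4 = {3, 6, 7, 8, 9}  B5 = {2, 3, 5, 6, 9}  B6 = {6, 7, 8, 9, 11}  B7 = {1, 3, 5, 6, 9}  B8 = {2, 3, 6, 9, 10}
Tree: B1–B2, B2–B3, B3–B4, B2–B5, B4–B6, B5–B7, B5–B8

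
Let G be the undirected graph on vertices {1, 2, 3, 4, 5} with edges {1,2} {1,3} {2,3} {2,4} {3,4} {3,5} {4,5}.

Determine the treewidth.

A width-2 tree decomposition is:
Bags: B1 = {2, 3, 4}  B2 = {1, 2, 3}  B3 = {3, 4, 5}
Tree: B1–B2, B1–B3
The largest bag has 3 vertices, giving width 2; this decomposition certifies tw(G) ≤ 2. Conversely, {1, 2, 3} is a clique of size 3, and the vertices of any clique must share a bag in every tree decomposition; so some bag has ≥ 3 vertices and tw(G) ≥ 2. Combining the bounds, tw(G) = 2.

2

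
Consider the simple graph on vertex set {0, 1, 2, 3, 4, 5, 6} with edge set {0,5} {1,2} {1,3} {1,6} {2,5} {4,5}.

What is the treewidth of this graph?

A width-1 tree decomposition is:
Bags: B1 = {2, 5}  B2 = {1, 2}  B3 = {1, 3}  B4 = {0, 5}  B5 = {4, 5}  B6 = {1, 6}
Tree: B1–B2, B2–B3, B1–B4, B1–B5, B2–B6
Every bag has size at most 2, so the width is 2 − 1 = 1 and tw(G) ≤ 1. Since G has at least one edge (e.g. 2–5), it is not an edgeless graph, so tw(G) ≥ 1. Combining the bounds, tw(G) = 1.

1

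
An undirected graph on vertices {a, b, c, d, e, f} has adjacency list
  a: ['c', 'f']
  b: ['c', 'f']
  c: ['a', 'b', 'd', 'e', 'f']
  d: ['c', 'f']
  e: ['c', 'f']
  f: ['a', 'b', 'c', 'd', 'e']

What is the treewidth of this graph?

2

A width-2 tree decomposition is:
Bags: B1 = {c, e, f}  B2 = {c, d, f}  B3 = {a, c, f}  B4 = {b, c, f}
Tree: B1–B2, B1–B3, B1–B4
The largest bag has 3 vertices, giving width 2; this decomposition certifies tw(G) ≤ 2. Conversely, {c, d, f} is a clique of size 3, and the vertices of any clique must share a bag in every tree decomposition; so some bag has ≥ 3 vertices and tw(G) ≥ 2. The upper and lower bounds meet at 2, so that is the treewidth.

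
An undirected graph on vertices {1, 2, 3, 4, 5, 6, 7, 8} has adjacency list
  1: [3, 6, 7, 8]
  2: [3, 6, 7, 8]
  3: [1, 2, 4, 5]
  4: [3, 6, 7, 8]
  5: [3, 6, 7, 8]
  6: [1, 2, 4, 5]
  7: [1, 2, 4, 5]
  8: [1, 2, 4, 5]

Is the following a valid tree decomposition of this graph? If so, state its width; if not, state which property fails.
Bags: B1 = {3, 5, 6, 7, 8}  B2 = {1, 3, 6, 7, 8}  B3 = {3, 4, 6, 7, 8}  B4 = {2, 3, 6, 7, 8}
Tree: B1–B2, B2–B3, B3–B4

Yes; width 4.

Checking the three conditions: (i) the bags cover all of {1, 2, 3, 4, 5, 6, 7, 8}; (ii) for each edge, some bag contains both endpoints; (iii) the bags containing any fixed vertex form a subtree. All hold, so the decomposition is valid with width 5 − 1 = 4.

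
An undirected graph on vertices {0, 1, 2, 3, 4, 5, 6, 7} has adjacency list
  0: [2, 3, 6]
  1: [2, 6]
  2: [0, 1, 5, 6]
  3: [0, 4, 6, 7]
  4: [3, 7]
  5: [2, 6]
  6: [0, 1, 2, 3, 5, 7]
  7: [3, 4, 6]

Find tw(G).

A width-2 tree decomposition is:
Bags: B1 = {3, 6, 7}  B2 = {0, 3, 6}  B3 = {0, 2, 6}  B4 = {3, 4, 7}  B5 = {1, 2, 6}  B6 = {2, 5, 6}
Tree: B1–B2, B2–B3, B1–B4, B3–B5, B5–B6
Every bag has size at most 3, so the width is 3 − 1 = 2 and tw(G) ≤ 2. On the other hand G contains the 3-clique {3, 4, 7}. A clique must lie in a single bag of any decomposition, so no decomposition can have width below 2. The upper and lower bounds meet at 2, so that is the treewidth.

2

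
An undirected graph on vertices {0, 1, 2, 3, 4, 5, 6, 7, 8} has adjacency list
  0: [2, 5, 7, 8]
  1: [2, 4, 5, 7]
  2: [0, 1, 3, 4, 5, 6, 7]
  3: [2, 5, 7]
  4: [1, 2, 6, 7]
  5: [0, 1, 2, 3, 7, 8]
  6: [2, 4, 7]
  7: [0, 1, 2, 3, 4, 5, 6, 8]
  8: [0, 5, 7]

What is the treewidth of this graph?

3

A width-3 tree decomposition is:
Bags: B1 = {0, 2, 5, 7}  B2 = {2, 3, 5, 7}  B3 = {0, 5, 7, 8}  B4 = {1, 2, 5, 7}  B5 = {1, 2, 4, 7}  B6 = {2, 4, 6, 7}
Tree: B1–B2, B1–B3, B1–B4, B4–B5, B5–B6
Each bag holds 4 vertices, so the decomposition has width 3, which upper-bounds the treewidth. Conversely, {0, 5, 7, 8} is a clique of size 4, and the vertices of any clique must share a bag in every tree decomposition; so some bag has ≥ 4 vertices and tw(G) ≥ 3. Hence tw(G) = 3 exactly.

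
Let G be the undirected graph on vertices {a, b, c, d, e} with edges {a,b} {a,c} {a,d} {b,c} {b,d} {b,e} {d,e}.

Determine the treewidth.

A width-2 tree decomposition is:
Bags: B1 = {b, d, e}  B2 = {a, b, d}  B3 = {a, b, c}
Tree: B1–B2, B2–B3
Each bag holds 3 vertices, so the decomposition has width 2, which upper-bounds the treewidth. Conversely, {b, d, e} is a clique of size 3, and the vertices of any clique must share a bag in every tree decomposition; so some bag has ≥ 3 vertices and tw(G) ≥ 2. Hence tw(G) = 2 exactly.

2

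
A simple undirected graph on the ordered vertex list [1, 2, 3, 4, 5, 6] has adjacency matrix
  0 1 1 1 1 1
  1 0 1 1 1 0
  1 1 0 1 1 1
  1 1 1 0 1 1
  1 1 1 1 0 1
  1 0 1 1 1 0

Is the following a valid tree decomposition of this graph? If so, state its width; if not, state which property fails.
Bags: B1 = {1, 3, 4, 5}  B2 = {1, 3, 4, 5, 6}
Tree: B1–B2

No — vertex 2 appears in no bag.

A tree decomposition must satisfy three properties: every vertex lies in some bag; for every edge, both endpoints lie together in some bag; and for every vertex, the bags containing it form a connected subtree. Here vertex 2 appears in no bag, so the decomposition is invalid.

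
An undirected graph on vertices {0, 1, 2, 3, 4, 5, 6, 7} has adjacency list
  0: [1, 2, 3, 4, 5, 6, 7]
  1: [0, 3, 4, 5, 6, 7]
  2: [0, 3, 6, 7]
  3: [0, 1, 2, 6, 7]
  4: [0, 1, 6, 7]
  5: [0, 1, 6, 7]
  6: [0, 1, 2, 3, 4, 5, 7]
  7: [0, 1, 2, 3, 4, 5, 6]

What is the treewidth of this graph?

A width-4 tree decomposition is:
Bags: B1 = {0, 2, 3, 6, 7}  B2 = {0, 1, 3, 6, 7}  B3 = {0, 1, 4, 6, 7}  B4 = {0, 1, 5, 6, 7}
Tree: B1–B2, B2–B3, B3–B4
The largest bag has 5 vertices, giving width 4; this decomposition certifies tw(G) ≤ 4. For the lower bound, the 5 vertices {0, 1, 3, 6, 7} are pairwise adjacent, and any tree decomposition puts a clique entirely inside one bag — forcing width ≥ 4. Hence tw(G) = 4 exactly.

4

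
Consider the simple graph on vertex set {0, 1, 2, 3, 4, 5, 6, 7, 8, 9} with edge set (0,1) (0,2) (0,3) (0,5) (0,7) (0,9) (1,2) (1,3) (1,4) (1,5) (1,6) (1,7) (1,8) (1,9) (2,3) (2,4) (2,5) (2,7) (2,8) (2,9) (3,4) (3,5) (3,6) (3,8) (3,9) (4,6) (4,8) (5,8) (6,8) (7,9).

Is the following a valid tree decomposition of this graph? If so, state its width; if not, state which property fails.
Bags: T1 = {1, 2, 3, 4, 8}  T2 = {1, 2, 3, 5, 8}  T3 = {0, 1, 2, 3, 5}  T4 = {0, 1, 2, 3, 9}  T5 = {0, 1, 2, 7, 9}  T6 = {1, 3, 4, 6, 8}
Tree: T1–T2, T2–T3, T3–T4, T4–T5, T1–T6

Yes; width 4.

Checking the three conditions: (i) the bags cover all of {0, 1, 2, 3, 4, 5, 6, 7, 8, 9}; (ii) for each edge, some bag contains both endpoints; (iii) the bags containing any fixed vertex form a subtree. All hold, so the decomposition is valid with width 5 − 1 = 4.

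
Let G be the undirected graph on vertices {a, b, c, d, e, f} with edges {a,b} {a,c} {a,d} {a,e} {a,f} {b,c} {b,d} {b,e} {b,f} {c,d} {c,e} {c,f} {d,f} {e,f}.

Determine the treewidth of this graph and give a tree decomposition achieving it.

Each bag holds 5 vertices, so the decomposition has width 4, which upper-bounds the treewidth. For the lower bound, the 5 vertices {a, b, c, d, f} are pairwise adjacent, and any tree decomposition puts a clique entirely inside one bag — forcing width ≥ 4. Combining the bounds, tw(G) = 4.

Treewidth 4.
Bags: B1 = {a, b, c, e, f}  B2 = {a, b, c, d, f}
Tree: B1–B2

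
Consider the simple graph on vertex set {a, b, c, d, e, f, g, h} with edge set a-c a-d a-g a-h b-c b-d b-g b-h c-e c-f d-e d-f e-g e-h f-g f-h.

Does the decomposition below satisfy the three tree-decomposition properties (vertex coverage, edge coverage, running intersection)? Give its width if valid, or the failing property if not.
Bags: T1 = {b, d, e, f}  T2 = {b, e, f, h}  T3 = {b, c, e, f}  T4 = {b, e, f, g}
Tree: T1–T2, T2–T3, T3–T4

No — vertex a appears in no bag.

A tree decomposition must satisfy three properties: every vertex lies in some bag; for every edge, both endpoints lie together in some bag; and for every vertex, the bags containing it form a connected subtree. Here vertex a appears in no bag, so the decomposition is invalid.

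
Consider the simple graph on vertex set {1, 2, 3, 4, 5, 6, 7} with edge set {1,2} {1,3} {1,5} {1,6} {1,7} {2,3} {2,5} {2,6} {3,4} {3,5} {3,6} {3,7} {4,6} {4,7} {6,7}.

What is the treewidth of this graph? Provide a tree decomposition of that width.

Treewidth 3.
One such decomposition:
Bags: B1 = {1, 2, 3, 6}  B2 = {1, 3, 6, 7}  B3 = {1, 2, 3, 5}  B4 = {3, 4, 6, 7}
Tree: B1–B2, B1–B3, B2–B4

The largest bag has 4 vertices, giving width 3; this decomposition certifies tw(G) ≤ 3. Conversely, {1, 2, 3, 5} is a clique of size 4, and the vertices of any clique must share a bag in every tree decomposition; so some bag has ≥ 4 vertices and tw(G) ≥ 3. Therefore the treewidth is 3.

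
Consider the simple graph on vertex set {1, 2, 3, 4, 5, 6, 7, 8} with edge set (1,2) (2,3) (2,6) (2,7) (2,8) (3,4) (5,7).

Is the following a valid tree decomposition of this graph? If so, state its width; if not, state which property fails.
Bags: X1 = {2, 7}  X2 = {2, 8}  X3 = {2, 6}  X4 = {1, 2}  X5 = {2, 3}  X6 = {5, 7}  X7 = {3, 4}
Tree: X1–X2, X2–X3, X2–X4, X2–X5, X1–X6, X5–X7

Yes; width 1.

Every vertex of G appears in some bag (union = {1, 2, 3, 4, 5, 6, 7, 8}); every edge is covered by a bag; and for each vertex v the set of bags containing v is connected in the bag tree. The decomposition is therefore valid. The largest bag has 2 vertices, so the width is 1.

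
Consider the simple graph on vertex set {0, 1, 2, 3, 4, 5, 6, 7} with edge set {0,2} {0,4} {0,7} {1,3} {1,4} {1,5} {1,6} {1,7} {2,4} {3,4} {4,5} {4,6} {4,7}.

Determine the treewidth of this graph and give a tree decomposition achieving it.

Treewidth 2.
One such decomposition:
Bags: B1 = {0, 4, 7}  B2 = {1, 4, 7}  B3 = {1, 3, 4}  B4 = {1, 4, 5}  B5 = {0, 2, 4}  B6 = {1, 4, 6}
Tree: B1–B2, B2–B3, B3–B4, B1–B5, B4–B6

The largest bag has 3 vertices, giving width 2; this decomposition certifies tw(G) ≤ 2. On the other hand G contains the 3-clique {0, 2, 4}. A clique must lie in a single bag of any decomposition, so no decomposition can have width below 2. Therefore the treewidth is 2.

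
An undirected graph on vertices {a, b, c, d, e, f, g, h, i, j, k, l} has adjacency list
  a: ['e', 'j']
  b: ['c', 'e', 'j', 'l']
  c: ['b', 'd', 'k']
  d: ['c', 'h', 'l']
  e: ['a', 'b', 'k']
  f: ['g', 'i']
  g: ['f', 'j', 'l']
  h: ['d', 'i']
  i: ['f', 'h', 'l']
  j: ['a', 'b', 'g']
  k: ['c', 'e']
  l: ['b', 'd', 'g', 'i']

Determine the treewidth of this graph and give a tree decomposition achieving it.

Each bag holds 4 vertices, so the decomposition has width 3, which upper-bounds the treewidth. For the lower bound: the 4 vertex sets {a,e,k}, {j}, {b}, {c,d,g,l} are disjoint, each induces a connected subgraph, and every pair is joined by at least one edge of G. Contracting each set to a single vertex therefore yields K_{4} as a minor, and since treewidth is minor-monotone, tw(G) ≥ tw(K_{4}) = 3. Hence tw(G) = 3 exactly.

Treewidth 3.
Bags: B1 = {a, e, j, k}  B2 = {b, e, j, k}  B3 = {b, c, j, k}  B4 = {b, c, g, j}  B5 = {b, c, g, l}  B6 = {c, d, g, l}  B7 = {d, f, g, l}  B8 = {d, f, i, l}  B9 = {d, f, h, i}
Tree: B1–B2, B2–B3, B3–B4, B4–B5, B5–B6, B6–B7, B7–B8, B8–B9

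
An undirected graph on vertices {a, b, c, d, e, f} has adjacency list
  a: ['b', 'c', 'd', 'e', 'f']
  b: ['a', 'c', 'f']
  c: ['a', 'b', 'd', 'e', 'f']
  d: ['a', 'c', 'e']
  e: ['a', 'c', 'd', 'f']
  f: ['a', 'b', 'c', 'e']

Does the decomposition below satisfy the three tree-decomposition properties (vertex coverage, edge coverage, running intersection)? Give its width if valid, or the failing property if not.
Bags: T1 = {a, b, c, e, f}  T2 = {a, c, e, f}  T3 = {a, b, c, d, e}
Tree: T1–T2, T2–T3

A tree decomposition must satisfy three properties: every vertex lies in some bag; for every edge, both endpoints lie together in some bag; and for every vertex, the bags containing it form a connected subtree. Here bags containing vertex b are not connected in the tree, so the decomposition is invalid.

No — bags containing vertex b are not connected in the tree.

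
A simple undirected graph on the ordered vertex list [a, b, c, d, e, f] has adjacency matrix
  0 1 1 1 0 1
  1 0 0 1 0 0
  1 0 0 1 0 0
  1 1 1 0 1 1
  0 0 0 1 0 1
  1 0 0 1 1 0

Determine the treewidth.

A width-2 tree decomposition is:
Bags: B1 = {a, d, f}  B2 = {a, b, d}  B3 = {d, e, f}  B4 = {a, c, d}
Tree: B1–B2, B1–B3, B1–B4
Each bag holds 3 vertices, so the decomposition has width 2, which upper-bounds the treewidth. On the other hand G contains the 3-clique {d, e, f}. A clique must lie in a single bag of any decomposition, so no decomposition can have width below 2. Combining the bounds, tw(G) = 2.

2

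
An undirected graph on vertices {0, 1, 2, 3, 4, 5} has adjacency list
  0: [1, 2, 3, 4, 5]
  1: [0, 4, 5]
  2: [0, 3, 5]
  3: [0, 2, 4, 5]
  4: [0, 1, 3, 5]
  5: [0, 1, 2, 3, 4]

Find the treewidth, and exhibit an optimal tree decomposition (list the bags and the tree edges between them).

The largest bag has 4 vertices, giving width 3; this decomposition certifies tw(G) ≤ 3. On the other hand G contains the 4-clique {0, 1, 4, 5}. A clique must lie in a single bag of any decomposition, so no decomposition can have width below 3. The upper and lower bounds meet at 3, so that is the treewidth.

Treewidth 3.
One optimal decomposition is:
Bags: B1 = {0, 1, 4, 5}  B2 = {0, 3, 4, 5}  B3 = {0, 2, 3, 5}
Tree: B1–B2, B2–B3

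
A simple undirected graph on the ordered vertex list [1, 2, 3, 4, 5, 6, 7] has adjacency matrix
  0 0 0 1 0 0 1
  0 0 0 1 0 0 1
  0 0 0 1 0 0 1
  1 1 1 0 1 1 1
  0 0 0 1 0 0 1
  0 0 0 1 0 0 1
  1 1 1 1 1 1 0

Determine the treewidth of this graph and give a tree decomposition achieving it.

The largest bag has 3 vertices, giving width 2; this decomposition certifies tw(G) ≤ 2. On the other hand G contains the 3-clique {1, 4, 7}. A clique must lie in a single bag of any decomposition, so no decomposition can have width below 2. Hence tw(G) = 2 exactly.

Treewidth 2.
One such decomposition:
Bags: B1 = {4, 5, 7}  B2 = {2, 4, 7}  B3 = {3, 4, 7}  B4 = {1, 4, 7}  B5 = {4, 6, 7}
Tree: B1–B2, B1–B3, B2–B4, B3–B5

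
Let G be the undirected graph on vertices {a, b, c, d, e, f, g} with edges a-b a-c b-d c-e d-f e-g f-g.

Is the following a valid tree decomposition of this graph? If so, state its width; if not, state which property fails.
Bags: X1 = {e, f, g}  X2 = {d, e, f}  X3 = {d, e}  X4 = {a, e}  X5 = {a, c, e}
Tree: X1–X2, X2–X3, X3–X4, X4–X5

No — vertex b appears in no bag.

A tree decomposition must satisfy three properties: every vertex lies in some bag; for every edge, both endpoints lie together in some bag; and for every vertex, the bags containing it form a connected subtree. Here vertex b appears in no bag, so the decomposition is invalid.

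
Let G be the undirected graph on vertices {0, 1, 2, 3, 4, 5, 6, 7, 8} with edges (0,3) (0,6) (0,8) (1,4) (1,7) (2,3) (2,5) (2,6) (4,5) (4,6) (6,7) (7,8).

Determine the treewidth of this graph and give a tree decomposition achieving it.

The largest bag has 4 vertices, giving width 3; this decomposition certifies tw(G) ≤ 3. For the lower bound: the 4 vertex sets {2,3,5}, {4}, {6}, {0,1,7,8} are disjoint, each induces a connected subgraph, and every pair is joined by at least one edge of G. Contracting each set to a single vertex therefore yields K_{4} as a minor, and since treewidth is minor-monotone, tw(G) ≥ tw(K_{4}) = 3. Hence tw(G) = 3 exactly.

Treewidth 3.
One optimal decomposition is:
Bags: B1 = {2, 3, 4, 5}  B2 = {2, 3, 4, 6}  B3 = {0, 3, 4, 6}  B4 = {0, 1, 4, 6}  B5 = {0, 1, 6, 7}  B6 = {0, 1, 7, 8}
Tree: B1–B2, B2–B3, B3–B4, B4–B5, B5–B6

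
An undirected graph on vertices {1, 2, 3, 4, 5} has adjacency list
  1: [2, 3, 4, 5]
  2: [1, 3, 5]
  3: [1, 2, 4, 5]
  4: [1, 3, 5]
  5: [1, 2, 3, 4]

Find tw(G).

3

A width-3 tree decomposition is:
Bags: B1 = {1, 3, 4, 5}  B2 = {1, 2, 3, 5}
Tree: B1–B2
Each bag holds 4 vertices, so the decomposition has width 3, which upper-bounds the treewidth. Conversely, {1, 2, 3, 5} is a clique of size 4, and the vertices of any clique must share a bag in every tree decomposition; so some bag has ≥ 4 vertices and tw(G) ≥ 3. Therefore the treewidth is 3.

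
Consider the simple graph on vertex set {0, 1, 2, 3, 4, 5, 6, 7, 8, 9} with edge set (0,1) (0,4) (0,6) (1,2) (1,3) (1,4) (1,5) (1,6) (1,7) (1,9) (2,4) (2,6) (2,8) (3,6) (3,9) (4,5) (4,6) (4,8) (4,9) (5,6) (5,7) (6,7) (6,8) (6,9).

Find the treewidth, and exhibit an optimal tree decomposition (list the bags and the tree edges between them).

Treewidth 3.
Bags: B1 = {1, 4, 5, 6}  B2 = {1, 2, 4, 6}  B3 = {0, 1, 4, 6}  B4 = {1, 5, 6, 7}  B5 = {2, 4, 6, 8}  B6 = {1, 4, 6, 9}  B7 = {1, 3, 6, 9}
Tree: B1–B2, B2–B3, B1–B4, B2–B5, B2–B6, B6–B7

Every bag has size at most 4, so the width is 4 − 1 = 3 and tw(G) ≤ 3. For the lower bound, the 4 vertices {2, 4, 6, 8} are pairwise adjacent, and any tree decomposition puts a clique entirely inside one bag — forcing width ≥ 3. Therefore the treewidth is 3.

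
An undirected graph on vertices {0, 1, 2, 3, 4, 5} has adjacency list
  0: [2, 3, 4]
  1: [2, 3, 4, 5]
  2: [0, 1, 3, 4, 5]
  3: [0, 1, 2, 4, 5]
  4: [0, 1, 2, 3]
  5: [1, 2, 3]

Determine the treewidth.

A width-3 tree decomposition is:
Bags: B1 = {1, 2, 3, 4}  B2 = {0, 2, 3, 4}  B3 = {1, 2, 3, 5}
Tree: B1–B2, B1–B3
Each bag holds 4 vertices, so the decomposition has width 3, which upper-bounds the treewidth. For the lower bound, the 4 vertices {0, 2, 3, 4} are pairwise adjacent, and any tree decomposition puts a clique entirely inside one bag — forcing width ≥ 3. The upper and lower bounds meet at 3, so that is the treewidth.

3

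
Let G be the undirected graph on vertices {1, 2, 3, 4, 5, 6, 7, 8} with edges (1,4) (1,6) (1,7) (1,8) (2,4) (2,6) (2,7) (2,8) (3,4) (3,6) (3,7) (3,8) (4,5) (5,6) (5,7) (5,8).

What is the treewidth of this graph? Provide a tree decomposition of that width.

Treewidth 4.
One such decomposition:
Bags: B1 = {2, 4, 6, 7, 8}  B2 = {1, 4, 6, 7, 8}  B3 = {3, 4, 6, 7, 8}  B4 = {4, 5, 6, 7, 8}
Tree: B1–B2, B2–B3, B3–B4

Each bag holds 5 vertices, so the decomposition has width 4, which upper-bounds the treewidth. For the lower bound: the 5 vertex sets {2,4}, {1,8}, {3,7}, {6}, {5} are disjoint, each induces a connected subgraph, and every pair is joined by at least one edge of G. Contracting each set to a single vertex therefore yields K_{5} as a minor, and since treewidth is minor-monotone, tw(G) ≥ tw(K_{5}) = 4. Therefore the treewidth is 4.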